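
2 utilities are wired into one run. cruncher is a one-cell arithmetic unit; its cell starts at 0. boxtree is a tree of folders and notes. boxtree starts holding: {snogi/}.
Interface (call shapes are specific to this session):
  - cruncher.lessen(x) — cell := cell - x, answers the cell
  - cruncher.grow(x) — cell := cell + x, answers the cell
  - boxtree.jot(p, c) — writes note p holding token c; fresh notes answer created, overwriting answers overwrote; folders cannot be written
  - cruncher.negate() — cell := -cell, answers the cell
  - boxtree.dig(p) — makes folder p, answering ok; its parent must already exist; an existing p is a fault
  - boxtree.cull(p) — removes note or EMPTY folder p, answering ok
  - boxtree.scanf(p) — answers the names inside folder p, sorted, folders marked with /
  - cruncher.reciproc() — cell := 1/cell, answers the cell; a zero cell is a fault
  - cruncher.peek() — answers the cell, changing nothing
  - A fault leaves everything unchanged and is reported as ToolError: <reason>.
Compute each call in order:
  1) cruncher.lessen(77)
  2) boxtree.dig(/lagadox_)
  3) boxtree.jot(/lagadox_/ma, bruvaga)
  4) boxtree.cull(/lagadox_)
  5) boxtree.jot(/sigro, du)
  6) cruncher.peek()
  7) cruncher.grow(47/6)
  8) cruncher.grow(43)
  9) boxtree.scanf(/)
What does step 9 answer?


// lessen(x=77) => -77
// dig(p=/lagadox_) => ok
// jot(p=/lagadox_/ma, c=bruvaga) => created
// cull(p=/lagadox_) => ToolError: not empty
// jot(p=/sigro, c=du) => created
// peek() => -77
// grow(x=47/6) => -415/6
// grow(x=43) => -157/6
// scanf(p=/) => [lagadox_/, sigro, snogi/]

Answer: [lagadox_/, sigro, snogi/]


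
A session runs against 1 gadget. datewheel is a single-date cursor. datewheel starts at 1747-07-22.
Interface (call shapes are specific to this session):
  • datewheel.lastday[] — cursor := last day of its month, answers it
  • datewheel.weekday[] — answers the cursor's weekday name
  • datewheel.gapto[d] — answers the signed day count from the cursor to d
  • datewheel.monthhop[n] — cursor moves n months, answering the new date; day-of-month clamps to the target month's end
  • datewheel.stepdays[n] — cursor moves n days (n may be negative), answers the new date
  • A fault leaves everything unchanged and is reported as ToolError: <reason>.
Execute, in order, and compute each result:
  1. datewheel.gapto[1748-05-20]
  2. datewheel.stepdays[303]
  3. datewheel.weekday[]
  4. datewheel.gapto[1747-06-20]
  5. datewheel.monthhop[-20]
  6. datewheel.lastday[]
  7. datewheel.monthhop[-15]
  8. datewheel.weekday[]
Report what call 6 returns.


Answer: 1746-09-30

Derivation:
Step: datewheel.gapto[d='1748-05-20']
Result: 303
Step: datewheel.stepdays[n='303']
Result: 1748-05-20
Step: datewheel.weekday[]
Result: Monday
Step: datewheel.gapto[d='1747-06-20']
Result: -335
Step: datewheel.monthhop[n='-20']
Result: 1746-09-20
Step: datewheel.lastday[]
Result: 1746-09-30
Step: datewheel.monthhop[n='-15']
Result: 1745-06-30
Step: datewheel.weekday[]
Result: Wednesday


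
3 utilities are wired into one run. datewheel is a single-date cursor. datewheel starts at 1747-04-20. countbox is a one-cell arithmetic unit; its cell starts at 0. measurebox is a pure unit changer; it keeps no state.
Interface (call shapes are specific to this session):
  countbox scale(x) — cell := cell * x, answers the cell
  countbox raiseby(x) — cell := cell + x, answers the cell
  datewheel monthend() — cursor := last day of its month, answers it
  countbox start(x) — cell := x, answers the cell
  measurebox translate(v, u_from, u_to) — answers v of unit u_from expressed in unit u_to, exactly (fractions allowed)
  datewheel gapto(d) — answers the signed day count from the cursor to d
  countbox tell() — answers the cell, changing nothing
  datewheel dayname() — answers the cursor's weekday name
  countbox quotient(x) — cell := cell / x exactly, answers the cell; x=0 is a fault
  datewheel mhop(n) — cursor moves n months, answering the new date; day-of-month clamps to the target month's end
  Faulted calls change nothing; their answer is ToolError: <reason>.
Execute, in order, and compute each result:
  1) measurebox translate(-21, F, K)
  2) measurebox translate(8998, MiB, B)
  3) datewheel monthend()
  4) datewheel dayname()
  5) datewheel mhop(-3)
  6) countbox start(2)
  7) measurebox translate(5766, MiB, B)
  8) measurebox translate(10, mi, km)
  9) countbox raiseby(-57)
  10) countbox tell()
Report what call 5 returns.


Answer: 1747-01-30

Derivation:
// 1. measurebox translate(v: -21, u_from: F, u_to: K) => 43867/180
// 2. measurebox translate(v: 8998, u_from: MiB, u_to: B) => 9435086848
// 3. datewheel monthend() => 1747-04-30
// 4. datewheel dayname() => Sunday
// 5. datewheel mhop(n: -3) => 1747-01-30
// 6. countbox start(x: 2) => 2
// 7. measurebox translate(v: 5766, u_from: MiB, u_to: B) => 6046089216
// 8. measurebox translate(v: 10, u_from: mi, u_to: km) => 50292/3125
// 9. countbox raiseby(x: -57) => -55
// 10. countbox tell() => -55


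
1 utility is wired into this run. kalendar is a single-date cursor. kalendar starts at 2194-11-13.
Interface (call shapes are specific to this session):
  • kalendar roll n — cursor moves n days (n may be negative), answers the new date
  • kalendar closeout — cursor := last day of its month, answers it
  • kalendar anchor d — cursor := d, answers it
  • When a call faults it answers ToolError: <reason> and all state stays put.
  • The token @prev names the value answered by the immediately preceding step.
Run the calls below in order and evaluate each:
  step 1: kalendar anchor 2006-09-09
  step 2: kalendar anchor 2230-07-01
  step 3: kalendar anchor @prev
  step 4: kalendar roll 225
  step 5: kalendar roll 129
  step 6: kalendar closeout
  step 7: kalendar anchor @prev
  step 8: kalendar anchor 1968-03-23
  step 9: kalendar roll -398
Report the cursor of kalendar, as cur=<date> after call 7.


Answer: cur=2231-06-30

Derivation:
! kalendar anchor(2006-09-09) => 2006-09-09
! kalendar anchor(2230-07-01) => 2230-07-01
! kalendar anchor(@prev) => 2230-07-01
! kalendar roll(225) => 2231-02-11
! kalendar roll(129) => 2231-06-20
! kalendar closeout() => 2231-06-30
! kalendar anchor(@prev) => 2231-06-30
! kalendar anchor(1968-03-23) => 1968-03-23
! kalendar roll(-398) => 1967-02-19


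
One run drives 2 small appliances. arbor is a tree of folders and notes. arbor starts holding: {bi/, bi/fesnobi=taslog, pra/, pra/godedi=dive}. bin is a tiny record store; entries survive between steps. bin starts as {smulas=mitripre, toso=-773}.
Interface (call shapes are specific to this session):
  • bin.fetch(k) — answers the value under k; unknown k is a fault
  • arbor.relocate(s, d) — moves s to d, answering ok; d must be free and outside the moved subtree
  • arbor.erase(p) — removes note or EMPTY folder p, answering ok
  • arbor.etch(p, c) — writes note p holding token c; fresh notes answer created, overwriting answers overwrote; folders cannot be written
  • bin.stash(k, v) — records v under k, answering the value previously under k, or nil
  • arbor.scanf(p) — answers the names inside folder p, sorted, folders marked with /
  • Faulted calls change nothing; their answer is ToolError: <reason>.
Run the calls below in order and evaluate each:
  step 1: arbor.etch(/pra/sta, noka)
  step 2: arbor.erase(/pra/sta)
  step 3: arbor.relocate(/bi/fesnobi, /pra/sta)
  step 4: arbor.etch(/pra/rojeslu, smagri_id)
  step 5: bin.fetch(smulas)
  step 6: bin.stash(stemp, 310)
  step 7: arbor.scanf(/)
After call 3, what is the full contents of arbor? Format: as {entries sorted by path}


I try arbor.etch on /pra/sta, noka, yielding created.
Then arbor.erase on /pra/sta, → ok.
I try arbor.relocate on /bi/fesnobi, /pra/sta, which returns ok.
I invoke arbor.etch on /pra/rojeslu, smagri_id, giving created.
I invoke bin.fetch on smulas, giving mitripre.
I invoke bin.stash on stemp, 310, giving nil.
I use arbor.scanf on /, — result: [bi/, pra/].

Answer: {bi/, pra/, pra/godedi=dive, pra/sta=taslog}


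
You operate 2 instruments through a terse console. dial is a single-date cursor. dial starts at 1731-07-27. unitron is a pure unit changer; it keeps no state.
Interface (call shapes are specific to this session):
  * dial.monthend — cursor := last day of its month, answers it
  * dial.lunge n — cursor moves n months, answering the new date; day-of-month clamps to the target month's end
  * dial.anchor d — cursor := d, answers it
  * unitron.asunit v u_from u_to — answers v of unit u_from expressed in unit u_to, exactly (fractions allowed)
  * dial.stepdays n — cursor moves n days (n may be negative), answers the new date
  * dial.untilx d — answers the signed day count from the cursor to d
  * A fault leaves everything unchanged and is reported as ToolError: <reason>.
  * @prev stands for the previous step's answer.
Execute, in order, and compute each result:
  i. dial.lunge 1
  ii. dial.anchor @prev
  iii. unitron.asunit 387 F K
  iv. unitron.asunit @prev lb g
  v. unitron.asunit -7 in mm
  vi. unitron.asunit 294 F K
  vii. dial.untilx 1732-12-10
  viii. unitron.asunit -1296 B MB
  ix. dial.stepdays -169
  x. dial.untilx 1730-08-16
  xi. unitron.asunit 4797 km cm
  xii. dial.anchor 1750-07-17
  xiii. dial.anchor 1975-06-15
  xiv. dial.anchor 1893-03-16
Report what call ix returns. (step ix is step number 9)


-- 1. lunge(1) => 1731-08-27
-- 2. anchor(@prev) => 1731-08-27
-- 3. asunit(387, F, K) => 84667/180
-- 4. asunit(@prev, lb, g) => 3840430519079/18000000
-- 5. asunit(-7, in, mm) => -889/5
-- 6. asunit(294, F, K) => 75367/180
-- 7. untilx(1732-12-10) => 471
-- 8. asunit(-1296, B, MB) => -81/62500
-- 9. stepdays(-169) => 1731-03-11
-- 10. untilx(1730-08-16) => -207
-- 11. asunit(4797, km, cm) => 479700000
-- 12. anchor(1750-07-17) => 1750-07-17
-- 13. anchor(1975-06-15) => 1975-06-15
-- 14. anchor(1893-03-16) => 1893-03-16

Answer: 1731-03-11


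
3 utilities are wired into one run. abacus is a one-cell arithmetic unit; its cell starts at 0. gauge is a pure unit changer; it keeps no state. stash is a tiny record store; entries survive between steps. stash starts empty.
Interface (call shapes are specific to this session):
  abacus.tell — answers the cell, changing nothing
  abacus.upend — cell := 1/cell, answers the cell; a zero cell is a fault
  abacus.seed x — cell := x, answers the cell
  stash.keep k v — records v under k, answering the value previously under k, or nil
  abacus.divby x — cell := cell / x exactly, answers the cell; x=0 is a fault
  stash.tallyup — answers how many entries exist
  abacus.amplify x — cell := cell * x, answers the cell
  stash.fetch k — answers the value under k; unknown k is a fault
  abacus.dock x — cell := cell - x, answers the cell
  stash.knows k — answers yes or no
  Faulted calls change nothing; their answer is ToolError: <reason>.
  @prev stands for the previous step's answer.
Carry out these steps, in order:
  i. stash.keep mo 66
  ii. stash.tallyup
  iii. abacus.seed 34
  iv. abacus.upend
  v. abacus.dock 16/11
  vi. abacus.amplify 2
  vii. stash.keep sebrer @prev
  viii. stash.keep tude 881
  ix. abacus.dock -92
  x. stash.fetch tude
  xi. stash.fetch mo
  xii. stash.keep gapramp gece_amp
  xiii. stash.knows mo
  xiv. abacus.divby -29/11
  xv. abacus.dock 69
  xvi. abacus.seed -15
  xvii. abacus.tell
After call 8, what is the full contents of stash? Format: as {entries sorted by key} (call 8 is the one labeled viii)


Answer: {mo=66, sebrer=-533/187, tude=881}

Derivation:
# stash.keep(mo, 66) => nil
# stash.tallyup() => 1
# abacus.seed(34) => 34
# abacus.upend() => 1/34
# abacus.dock(16/11) => -533/374
# abacus.amplify(2) => -533/187
# stash.keep(sebrer, @prev) => nil
# stash.keep(tude, 881) => nil
# abacus.dock(-92) => 16671/187
# stash.fetch(tude) => 881
# stash.fetch(mo) => 66
# stash.keep(gapramp, gece_amp) => nil
# stash.knows(mo) => yes
# abacus.divby(-29/11) => -16671/493
# abacus.dock(69) => -50688/493
# abacus.seed(-15) => -15
# abacus.tell() => -15


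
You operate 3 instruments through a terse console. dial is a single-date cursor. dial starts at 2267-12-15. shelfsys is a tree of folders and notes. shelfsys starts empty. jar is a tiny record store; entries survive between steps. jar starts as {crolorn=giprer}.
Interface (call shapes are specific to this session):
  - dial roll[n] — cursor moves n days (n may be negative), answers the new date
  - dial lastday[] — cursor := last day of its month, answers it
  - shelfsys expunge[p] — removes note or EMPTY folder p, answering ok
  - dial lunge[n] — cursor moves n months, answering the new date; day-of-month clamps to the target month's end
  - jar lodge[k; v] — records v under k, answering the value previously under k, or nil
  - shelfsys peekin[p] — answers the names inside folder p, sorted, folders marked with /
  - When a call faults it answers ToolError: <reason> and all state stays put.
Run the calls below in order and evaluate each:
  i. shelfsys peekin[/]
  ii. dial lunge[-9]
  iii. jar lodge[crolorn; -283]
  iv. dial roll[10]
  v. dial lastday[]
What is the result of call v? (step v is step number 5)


Answer: 2267-03-31

Derivation:
→ shelfsys peekin(p: /)
← []
→ dial lunge(n: -9)
← 2267-03-15
→ jar lodge(k: crolorn, v: -283)
← giprer
→ dial roll(n: 10)
← 2267-03-25
→ dial lastday()
← 2267-03-31


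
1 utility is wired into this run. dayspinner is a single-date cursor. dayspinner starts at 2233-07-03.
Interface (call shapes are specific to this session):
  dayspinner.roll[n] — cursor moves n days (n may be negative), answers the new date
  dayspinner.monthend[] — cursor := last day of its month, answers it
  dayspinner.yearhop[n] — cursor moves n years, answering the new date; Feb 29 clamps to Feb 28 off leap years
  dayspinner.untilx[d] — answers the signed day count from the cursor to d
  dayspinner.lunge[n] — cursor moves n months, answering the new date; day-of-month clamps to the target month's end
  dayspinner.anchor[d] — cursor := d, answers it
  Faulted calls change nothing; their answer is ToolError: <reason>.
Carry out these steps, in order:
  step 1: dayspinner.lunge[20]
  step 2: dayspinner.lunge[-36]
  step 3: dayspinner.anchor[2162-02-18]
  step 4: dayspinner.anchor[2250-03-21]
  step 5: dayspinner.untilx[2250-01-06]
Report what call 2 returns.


Answer: 2232-03-03

Derivation:
·→ lunge(n: 20)
·← 2235-03-03
·→ lunge(n: -36)
·← 2232-03-03
·→ anchor(d: 2162-02-18)
·← 2162-02-18
·→ anchor(d: 2250-03-21)
·← 2250-03-21
·→ untilx(d: 2250-01-06)
·← -74


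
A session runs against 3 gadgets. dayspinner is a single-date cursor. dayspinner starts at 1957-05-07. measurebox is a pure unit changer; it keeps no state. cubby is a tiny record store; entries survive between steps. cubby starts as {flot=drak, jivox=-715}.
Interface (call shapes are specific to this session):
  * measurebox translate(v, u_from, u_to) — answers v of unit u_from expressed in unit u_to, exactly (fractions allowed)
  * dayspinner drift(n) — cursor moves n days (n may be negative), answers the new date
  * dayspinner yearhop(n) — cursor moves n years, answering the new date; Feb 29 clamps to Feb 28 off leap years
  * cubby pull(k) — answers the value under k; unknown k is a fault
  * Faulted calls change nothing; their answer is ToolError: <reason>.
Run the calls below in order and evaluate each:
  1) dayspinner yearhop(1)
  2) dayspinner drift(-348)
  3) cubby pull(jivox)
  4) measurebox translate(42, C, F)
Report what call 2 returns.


Answer: 1957-05-24

Derivation:
→ dayspinner yearhop(n: 1)
← 1958-05-07
→ dayspinner drift(n: -348)
← 1957-05-24
→ cubby pull(k: jivox)
← -715
→ measurebox translate(v: 42, u_from: C, u_to: F)
← 538/5


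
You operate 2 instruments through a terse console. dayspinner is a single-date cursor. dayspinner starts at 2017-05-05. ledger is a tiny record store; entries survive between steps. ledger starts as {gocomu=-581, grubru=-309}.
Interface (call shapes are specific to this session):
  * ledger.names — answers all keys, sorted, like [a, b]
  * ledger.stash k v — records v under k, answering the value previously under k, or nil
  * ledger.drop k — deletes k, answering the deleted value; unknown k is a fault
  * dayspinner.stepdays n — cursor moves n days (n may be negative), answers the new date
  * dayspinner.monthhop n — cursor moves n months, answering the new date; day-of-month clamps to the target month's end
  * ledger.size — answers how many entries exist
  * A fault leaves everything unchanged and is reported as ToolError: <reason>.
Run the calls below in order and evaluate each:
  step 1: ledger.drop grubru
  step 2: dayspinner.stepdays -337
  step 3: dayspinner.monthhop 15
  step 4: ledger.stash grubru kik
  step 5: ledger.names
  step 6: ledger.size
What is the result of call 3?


Answer: 2017-09-02

Derivation:
Do: ledger.drop[k='grubru']
See: -309
Do: dayspinner.stepdays[n='-337']
See: 2016-06-02
Do: dayspinner.monthhop[n='15']
See: 2017-09-02
Do: ledger.stash[k='grubru'; v='kik']
See: nil
Do: ledger.names[]
See: [gocomu, grubru]
Do: ledger.size[]
See: 2


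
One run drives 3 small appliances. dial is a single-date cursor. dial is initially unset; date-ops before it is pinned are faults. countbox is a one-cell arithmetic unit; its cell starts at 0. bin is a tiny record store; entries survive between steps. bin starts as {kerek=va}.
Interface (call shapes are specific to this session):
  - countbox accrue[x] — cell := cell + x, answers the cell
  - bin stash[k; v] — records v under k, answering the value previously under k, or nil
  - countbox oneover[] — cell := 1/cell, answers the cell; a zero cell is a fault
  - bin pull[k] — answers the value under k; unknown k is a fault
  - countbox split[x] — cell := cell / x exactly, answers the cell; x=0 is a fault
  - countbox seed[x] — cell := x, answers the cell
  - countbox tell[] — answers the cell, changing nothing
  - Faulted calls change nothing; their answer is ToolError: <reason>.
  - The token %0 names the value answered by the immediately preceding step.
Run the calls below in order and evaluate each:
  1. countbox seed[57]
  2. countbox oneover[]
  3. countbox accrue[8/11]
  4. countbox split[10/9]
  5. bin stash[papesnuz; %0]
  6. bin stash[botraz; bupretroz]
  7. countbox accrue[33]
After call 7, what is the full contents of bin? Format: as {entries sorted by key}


Now I run countbox seed on x=57, yielding 57.
I try countbox oneover, — result: 1/57.
I try countbox accrue on x=8/11: 467/627.
I call countbox split on x=10/9, and get 1401/2090.
I run bin stash on k=papesnuz, v=%0, giving nil.
Using bin stash on k=botraz, v=bupretroz, and get nil.
Next I call countbox accrue on x=33, — result: 70371/2090.

Answer: {botraz=bupretroz, kerek=va, papesnuz=1401/2090}


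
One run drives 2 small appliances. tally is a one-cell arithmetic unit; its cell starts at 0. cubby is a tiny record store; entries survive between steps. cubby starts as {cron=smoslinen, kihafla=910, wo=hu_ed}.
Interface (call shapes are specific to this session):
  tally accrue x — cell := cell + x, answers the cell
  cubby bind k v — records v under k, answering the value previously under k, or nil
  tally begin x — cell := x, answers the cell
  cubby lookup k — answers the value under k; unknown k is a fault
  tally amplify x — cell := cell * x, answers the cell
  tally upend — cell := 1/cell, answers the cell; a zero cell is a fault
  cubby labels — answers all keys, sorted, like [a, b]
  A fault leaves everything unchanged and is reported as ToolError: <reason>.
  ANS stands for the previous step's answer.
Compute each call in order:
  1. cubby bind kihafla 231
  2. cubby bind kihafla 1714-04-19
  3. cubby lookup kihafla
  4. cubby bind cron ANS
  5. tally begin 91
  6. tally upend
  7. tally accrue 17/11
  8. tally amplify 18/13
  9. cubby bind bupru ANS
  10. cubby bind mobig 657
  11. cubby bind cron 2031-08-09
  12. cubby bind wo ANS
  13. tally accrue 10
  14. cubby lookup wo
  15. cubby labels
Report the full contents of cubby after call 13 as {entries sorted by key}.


Answer: {bupru=28044/13013, cron=2031-08-09, kihafla=1714-04-19, mobig=657, wo=1714-04-19}

Derivation:
> cubby bind k: kihafla v: 231
  910
> cubby bind k: kihafla v: 1714-04-19
  231
> cubby lookup k: kihafla
  1714-04-19
> cubby bind k: cron v: ANS
  smoslinen
> tally begin x: 91
  91
> tally upend
  1/91
> tally accrue x: 17/11
  1558/1001
> tally amplify x: 18/13
  28044/13013
> cubby bind k: bupru v: ANS
  nil
> cubby bind k: mobig v: 657
  nil
> cubby bind k: cron v: 2031-08-09
  1714-04-19
> cubby bind k: wo v: ANS
  hu_ed
> tally accrue x: 10
  158174/13013
> cubby lookup k: wo
  1714-04-19
> cubby labels
  [bupru, cron, kihafla, mobig, wo]


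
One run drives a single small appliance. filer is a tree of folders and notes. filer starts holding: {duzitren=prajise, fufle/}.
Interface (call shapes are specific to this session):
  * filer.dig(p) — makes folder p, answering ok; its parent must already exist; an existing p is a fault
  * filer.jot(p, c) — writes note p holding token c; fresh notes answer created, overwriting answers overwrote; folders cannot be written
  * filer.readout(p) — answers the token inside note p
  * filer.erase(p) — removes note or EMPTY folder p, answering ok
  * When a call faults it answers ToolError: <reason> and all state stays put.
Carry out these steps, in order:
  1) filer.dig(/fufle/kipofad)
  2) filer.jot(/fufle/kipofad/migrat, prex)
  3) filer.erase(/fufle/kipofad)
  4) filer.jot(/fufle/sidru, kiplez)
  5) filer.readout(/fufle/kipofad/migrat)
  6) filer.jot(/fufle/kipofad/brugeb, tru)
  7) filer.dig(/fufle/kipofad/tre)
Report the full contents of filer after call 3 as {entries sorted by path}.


Answer: {duzitren=prajise, fufle/, fufle/kipofad/, fufle/kipofad/migrat=prex}

Derivation:
Step: filer.dig[/fufle/kipofad]
Result: ok
Step: filer.jot[/fufle/kipofad/migrat; prex]
Result: created
Step: filer.erase[/fufle/kipofad]
Result: ToolError: not empty
Step: filer.jot[/fufle/sidru; kiplez]
Result: created
Step: filer.readout[/fufle/kipofad/migrat]
Result: prex
Step: filer.jot[/fufle/kipofad/brugeb; tru]
Result: created
Step: filer.dig[/fufle/kipofad/tre]
Result: ok


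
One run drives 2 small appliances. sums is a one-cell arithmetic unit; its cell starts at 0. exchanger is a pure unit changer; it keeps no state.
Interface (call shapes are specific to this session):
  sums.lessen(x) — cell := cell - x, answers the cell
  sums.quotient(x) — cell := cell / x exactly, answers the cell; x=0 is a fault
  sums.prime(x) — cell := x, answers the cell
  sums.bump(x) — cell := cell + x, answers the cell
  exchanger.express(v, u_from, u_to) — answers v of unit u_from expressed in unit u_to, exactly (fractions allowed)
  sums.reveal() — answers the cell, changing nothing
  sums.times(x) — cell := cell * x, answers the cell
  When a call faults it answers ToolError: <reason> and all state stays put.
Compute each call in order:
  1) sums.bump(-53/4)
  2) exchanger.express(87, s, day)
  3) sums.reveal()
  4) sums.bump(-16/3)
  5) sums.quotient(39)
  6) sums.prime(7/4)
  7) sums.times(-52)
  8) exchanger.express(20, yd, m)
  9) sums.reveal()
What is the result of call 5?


-> bump(x=-53/4)
<- -53/4
-> express(v=87, u_from=s, u_to=day)
<- 29/28800
-> reveal()
<- -53/4
-> bump(x=-16/3)
<- -223/12
-> quotient(x=39)
<- -223/468
-> prime(x=7/4)
<- 7/4
-> times(x=-52)
<- -91
-> express(v=20, u_from=yd, u_to=m)
<- 2286/125
-> reveal()
<- -91

Answer: -223/468


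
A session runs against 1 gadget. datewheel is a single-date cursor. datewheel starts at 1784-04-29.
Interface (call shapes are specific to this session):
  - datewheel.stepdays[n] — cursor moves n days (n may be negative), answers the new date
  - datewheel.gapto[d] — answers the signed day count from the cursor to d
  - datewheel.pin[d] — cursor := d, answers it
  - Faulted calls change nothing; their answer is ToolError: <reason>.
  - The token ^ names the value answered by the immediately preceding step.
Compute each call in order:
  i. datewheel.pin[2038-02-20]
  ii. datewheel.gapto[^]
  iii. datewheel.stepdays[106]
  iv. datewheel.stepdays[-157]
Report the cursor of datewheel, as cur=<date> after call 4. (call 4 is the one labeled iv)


Now I run datewheel.pin using d='2038-02-20', yielding 2038-02-20.
Using datewheel.gapto using d='^', and see 0.
Calling datewheel.stepdays using n='106', giving 2038-06-06.
I invoke datewheel.stepdays using n='-157': 2037-12-31.

Answer: cur=2037-12-31


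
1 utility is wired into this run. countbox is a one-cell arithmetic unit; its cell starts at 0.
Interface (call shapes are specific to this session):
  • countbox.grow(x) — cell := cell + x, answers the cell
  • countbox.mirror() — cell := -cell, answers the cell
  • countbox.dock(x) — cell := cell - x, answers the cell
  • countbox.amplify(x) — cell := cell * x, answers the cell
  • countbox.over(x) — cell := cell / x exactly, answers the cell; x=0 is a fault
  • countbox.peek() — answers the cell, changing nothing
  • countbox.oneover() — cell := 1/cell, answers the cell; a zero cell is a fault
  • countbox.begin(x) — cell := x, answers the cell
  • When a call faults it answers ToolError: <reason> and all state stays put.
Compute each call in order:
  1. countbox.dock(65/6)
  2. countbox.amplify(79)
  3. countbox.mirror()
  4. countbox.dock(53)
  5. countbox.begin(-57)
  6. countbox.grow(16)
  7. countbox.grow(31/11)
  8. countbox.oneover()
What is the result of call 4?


Next I call dock(x=65/6), giving -65/6.
Calling amplify(x=79), yielding -5135/6.
Using mirror(), — result: 5135/6.
I try dock(x=53), which returns 4817/6.
Then begin(x=-57), which returns -57.
Calling grow(x=16): -41.
I try grow(x=31/11), which returns -420/11.
I invoke oneover(), and get -11/420.

Answer: 4817/6


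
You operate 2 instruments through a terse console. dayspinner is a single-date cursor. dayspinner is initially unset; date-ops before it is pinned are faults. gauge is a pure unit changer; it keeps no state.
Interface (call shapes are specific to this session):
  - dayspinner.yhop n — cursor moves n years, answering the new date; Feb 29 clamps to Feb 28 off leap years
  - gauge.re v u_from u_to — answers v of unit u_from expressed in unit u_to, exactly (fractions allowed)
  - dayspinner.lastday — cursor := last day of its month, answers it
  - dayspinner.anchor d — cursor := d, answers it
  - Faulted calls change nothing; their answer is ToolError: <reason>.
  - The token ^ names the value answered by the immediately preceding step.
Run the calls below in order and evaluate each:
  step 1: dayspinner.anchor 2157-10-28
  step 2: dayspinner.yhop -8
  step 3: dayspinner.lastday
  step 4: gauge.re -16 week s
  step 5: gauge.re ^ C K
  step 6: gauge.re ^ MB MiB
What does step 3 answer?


~$ dayspinner.anchor d: 2157-10-28
[out] 2157-10-28
~$ dayspinner.yhop n: -8
[out] 2149-10-28
~$ dayspinner.lastday
[out] 2149-10-31
~$ gauge.re v: -16 u_from: week u_to: s
[out] -9676800
~$ gauge.re v: ^ u_from: C u_to: K
[out] -193530537/20
~$ gauge.re v: ^ u_from: MB u_to: MiB
[out] -604782928125/65536

Answer: 2149-10-31


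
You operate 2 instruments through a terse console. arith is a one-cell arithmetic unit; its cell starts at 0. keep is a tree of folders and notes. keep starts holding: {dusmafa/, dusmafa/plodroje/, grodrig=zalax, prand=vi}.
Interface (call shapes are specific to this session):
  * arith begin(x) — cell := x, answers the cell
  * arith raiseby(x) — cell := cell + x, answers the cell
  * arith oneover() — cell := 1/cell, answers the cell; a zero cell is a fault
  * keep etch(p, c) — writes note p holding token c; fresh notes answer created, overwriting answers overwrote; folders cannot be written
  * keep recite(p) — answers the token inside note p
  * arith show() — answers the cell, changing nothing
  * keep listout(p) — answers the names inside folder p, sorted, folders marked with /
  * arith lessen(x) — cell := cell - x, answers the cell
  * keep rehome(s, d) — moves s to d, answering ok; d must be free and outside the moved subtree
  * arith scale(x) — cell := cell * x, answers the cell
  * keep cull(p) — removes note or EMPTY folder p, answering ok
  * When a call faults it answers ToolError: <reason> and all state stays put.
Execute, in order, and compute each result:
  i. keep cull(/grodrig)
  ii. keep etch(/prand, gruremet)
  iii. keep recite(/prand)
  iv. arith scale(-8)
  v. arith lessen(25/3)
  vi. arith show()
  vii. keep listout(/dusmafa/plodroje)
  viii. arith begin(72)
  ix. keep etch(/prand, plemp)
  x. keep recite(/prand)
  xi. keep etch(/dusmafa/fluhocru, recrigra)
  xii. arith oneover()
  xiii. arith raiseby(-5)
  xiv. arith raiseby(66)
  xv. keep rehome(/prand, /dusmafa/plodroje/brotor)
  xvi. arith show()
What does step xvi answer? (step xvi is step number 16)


-> keep cull(p='/grodrig')
<- ok
-> keep etch(p='/prand', c='gruremet')
<- overwrote
-> keep recite(p='/prand')
<- gruremet
-> arith scale(x='-8')
<- 0
-> arith lessen(x='25/3')
<- -25/3
-> arith show()
<- -25/3
-> keep listout(p='/dusmafa/plodroje')
<- []
-> arith begin(x='72')
<- 72
-> keep etch(p='/prand', c='plemp')
<- overwrote
-> keep recite(p='/prand')
<- plemp
-> keep etch(p='/dusmafa/fluhocru', c='recrigra')
<- created
-> arith oneover()
<- 1/72
-> arith raiseby(x='-5')
<- -359/72
-> arith raiseby(x='66')
<- 4393/72
-> keep rehome(s='/prand', d='/dusmafa/plodroje/brotor')
<- ok
-> arith show()
<- 4393/72

Answer: 4393/72


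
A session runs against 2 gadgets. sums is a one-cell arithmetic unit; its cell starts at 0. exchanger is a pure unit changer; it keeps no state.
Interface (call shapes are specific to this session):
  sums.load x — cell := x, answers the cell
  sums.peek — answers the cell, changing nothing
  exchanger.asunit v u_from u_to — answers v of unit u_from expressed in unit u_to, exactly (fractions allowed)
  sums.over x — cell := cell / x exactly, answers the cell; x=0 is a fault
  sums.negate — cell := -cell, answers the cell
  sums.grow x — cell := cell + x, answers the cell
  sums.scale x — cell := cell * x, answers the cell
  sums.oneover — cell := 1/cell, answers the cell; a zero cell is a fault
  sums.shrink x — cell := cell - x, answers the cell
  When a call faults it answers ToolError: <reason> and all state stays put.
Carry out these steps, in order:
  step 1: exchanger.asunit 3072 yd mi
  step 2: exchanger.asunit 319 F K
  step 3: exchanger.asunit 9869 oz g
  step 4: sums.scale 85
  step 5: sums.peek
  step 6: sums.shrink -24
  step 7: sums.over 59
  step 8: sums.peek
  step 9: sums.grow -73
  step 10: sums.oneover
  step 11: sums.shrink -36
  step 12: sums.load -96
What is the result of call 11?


Answer: 154129/4283

Derivation:
>>> exchanger.asunit v→3072 u_from→yd u_to→mi
= 96/55
>>> exchanger.asunit v→319 u_from→F u_to→K
= 77867/180
>>> exchanger.asunit v→9869 u_from→oz u_to→g
= 447650309953/1600000
>>> sums.scale x→85
= 0
>>> sums.peek
= 0
>>> sums.shrink x→-24
= 24
>>> sums.over x→59
= 24/59
>>> sums.peek
= 24/59
>>> sums.grow x→-73
= -4283/59
>>> sums.oneover
= -59/4283
>>> sums.shrink x→-36
= 154129/4283
>>> sums.load x→-96
= -96


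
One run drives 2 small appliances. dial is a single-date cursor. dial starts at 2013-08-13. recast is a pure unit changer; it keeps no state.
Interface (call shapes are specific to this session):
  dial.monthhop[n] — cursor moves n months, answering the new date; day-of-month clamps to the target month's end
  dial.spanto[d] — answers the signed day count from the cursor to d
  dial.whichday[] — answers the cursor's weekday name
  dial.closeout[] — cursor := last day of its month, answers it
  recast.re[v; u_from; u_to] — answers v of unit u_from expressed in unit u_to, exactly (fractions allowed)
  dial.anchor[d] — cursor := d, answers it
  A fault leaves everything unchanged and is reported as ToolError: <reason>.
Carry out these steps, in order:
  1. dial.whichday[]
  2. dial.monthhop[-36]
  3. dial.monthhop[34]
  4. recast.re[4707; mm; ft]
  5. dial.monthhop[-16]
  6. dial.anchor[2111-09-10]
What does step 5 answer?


Answer: 2012-02-13

Derivation:
Do: dial.whichday[]
See: Tuesday
Do: dial.monthhop[-36]
See: 2010-08-13
Do: dial.monthhop[34]
See: 2013-06-13
Do: recast.re[4707; mm; ft]
See: 7845/508
Do: dial.monthhop[-16]
See: 2012-02-13
Do: dial.anchor[2111-09-10]
See: 2111-09-10


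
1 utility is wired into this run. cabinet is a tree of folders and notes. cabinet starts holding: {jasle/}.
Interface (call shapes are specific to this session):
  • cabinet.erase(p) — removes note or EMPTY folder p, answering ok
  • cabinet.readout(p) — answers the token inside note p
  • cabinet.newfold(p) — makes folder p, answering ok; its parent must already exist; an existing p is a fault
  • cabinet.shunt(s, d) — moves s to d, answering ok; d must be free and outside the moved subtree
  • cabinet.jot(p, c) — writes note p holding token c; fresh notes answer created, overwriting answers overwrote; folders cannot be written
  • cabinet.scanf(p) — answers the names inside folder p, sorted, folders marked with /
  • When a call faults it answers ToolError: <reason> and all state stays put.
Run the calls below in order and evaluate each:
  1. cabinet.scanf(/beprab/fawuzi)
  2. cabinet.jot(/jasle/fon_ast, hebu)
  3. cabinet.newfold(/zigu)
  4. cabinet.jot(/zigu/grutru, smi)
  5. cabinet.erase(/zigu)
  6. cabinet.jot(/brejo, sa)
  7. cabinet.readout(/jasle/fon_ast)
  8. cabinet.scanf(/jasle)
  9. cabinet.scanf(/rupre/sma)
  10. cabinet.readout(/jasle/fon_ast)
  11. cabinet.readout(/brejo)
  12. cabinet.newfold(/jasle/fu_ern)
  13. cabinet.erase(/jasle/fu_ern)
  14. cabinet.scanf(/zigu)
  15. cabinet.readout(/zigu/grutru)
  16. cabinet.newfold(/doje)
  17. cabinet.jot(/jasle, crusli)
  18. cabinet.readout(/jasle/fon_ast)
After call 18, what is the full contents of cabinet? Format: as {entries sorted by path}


I run scanf(p=/beprab/fawuzi), and observe ToolError: not found.
I use jot(p=/jasle/fon_ast, c=hebu), → created.
Invoking newfold(p=/zigu), which returns ok.
I use jot(p=/zigu/grutru, c=smi), → created.
I use erase(p=/zigu), → ToolError: not empty.
I invoke jot(p=/brejo, c=sa), yielding created.
Calling readout(p=/jasle/fon_ast), → hebu.
Next I call scanf(p=/jasle): [fon_ast].
I use scanf(p=/rupre/sma), giving ToolError: not found.
Invoking readout(p=/jasle/fon_ast), yielding hebu.
Then readout(p=/brejo), and observe sa.
Then newfold(p=/jasle/fu_ern), and get ok.
Calling erase(p=/jasle/fu_ern), which returns ok.
Invoking scanf(p=/zigu), and observe [grutru].
I try readout(p=/zigu/grutru), → smi.
I run newfold(p=/doje), and see ok.
Calling jot(p=/jasle, c=crusli), — result: ToolError: is a directory.
I try readout(p=/jasle/fon_ast): hebu.

Answer: {brejo=sa, doje/, jasle/, jasle/fon_ast=hebu, zigu/, zigu/grutru=smi}


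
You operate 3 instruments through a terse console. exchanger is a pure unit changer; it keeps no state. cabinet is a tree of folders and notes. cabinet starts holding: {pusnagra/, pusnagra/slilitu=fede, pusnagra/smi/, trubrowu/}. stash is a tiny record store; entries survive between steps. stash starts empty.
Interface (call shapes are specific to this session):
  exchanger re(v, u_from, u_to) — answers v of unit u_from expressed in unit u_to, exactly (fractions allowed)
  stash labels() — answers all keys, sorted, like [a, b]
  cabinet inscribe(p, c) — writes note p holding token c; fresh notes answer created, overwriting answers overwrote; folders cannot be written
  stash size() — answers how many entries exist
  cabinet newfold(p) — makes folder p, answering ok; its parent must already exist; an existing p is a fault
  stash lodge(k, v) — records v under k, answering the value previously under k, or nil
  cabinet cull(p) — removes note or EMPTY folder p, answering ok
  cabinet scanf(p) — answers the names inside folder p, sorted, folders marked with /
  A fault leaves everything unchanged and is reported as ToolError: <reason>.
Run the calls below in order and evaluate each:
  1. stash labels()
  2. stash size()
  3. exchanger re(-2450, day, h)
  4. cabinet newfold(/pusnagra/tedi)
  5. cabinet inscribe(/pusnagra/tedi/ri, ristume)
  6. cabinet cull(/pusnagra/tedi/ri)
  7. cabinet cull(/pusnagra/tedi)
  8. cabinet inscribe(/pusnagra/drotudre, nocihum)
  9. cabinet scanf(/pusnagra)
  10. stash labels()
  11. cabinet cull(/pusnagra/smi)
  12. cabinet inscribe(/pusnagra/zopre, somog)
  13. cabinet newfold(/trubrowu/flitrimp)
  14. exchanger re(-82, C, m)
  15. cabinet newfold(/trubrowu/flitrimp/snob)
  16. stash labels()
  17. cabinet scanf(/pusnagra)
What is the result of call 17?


-> stash labels()
<- []
-> stash size()
<- 0
-> exchanger re(-2450, day, h)
<- -58800
-> cabinet newfold(/pusnagra/tedi)
<- ok
-> cabinet inscribe(/pusnagra/tedi/ri, ristume)
<- created
-> cabinet cull(/pusnagra/tedi/ri)
<- ok
-> cabinet cull(/pusnagra/tedi)
<- ok
-> cabinet inscribe(/pusnagra/drotudre, nocihum)
<- created
-> cabinet scanf(/pusnagra)
<- [drotudre, slilitu, smi/]
-> stash labels()
<- []
-> cabinet cull(/pusnagra/smi)
<- ok
-> cabinet inscribe(/pusnagra/zopre, somog)
<- created
-> cabinet newfold(/trubrowu/flitrimp)
<- ok
-> exchanger re(-82, C, m)
<- ToolError: incompatible units
-> cabinet newfold(/trubrowu/flitrimp/snob)
<- ok
-> stash labels()
<- []
-> cabinet scanf(/pusnagra)
<- [drotudre, slilitu, zopre]

Answer: [drotudre, slilitu, zopre]


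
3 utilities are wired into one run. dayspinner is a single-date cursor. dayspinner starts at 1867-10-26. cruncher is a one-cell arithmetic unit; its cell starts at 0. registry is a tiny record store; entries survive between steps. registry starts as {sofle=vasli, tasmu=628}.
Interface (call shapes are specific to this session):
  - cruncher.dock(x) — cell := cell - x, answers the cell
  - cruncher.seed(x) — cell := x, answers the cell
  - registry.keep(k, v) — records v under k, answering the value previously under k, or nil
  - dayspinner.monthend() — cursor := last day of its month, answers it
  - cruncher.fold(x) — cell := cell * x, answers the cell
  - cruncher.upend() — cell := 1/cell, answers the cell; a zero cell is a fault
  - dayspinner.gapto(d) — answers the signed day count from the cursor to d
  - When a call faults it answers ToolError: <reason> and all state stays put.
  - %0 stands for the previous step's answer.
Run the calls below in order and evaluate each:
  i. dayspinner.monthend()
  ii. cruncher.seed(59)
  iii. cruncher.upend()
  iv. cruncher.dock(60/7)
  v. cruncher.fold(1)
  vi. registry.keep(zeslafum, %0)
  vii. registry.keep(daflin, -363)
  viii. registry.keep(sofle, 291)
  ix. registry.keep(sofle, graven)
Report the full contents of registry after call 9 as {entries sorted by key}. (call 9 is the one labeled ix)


Answer: {daflin=-363, sofle=graven, tasmu=628, zeslafum=-3533/413}

Derivation:
Then dayspinner.monthend(), → 1867-10-31.
Calling cruncher.seed passing x: 59, giving 59.
I call cruncher.upend(), → 1/59.
Calling cruncher.dock passing x: 60/7, and observe -3533/413.
Invoking cruncher.fold passing x: 1, which returns -3533/413.
I try registry.keep passing k: zeslafum, v: %0, yielding nil.
Then registry.keep passing k: daflin, v: -363, which returns nil.
Calling registry.keep passing k: sofle, v: 291, → vasli.
I use registry.keep passing k: sofle, v: graven, which returns 291.


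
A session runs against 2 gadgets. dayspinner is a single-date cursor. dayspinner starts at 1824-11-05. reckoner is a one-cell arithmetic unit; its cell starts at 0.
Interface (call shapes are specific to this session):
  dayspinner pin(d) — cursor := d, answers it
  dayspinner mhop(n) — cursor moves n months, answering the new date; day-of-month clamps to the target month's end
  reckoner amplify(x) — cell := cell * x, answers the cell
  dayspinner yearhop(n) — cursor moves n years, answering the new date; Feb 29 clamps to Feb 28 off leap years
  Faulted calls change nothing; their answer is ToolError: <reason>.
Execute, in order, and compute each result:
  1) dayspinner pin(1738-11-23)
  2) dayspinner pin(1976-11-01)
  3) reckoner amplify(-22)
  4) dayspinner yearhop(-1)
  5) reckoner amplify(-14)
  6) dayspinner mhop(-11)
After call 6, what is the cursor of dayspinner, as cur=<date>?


Answer: cur=1974-12-01

Derivation:
→ dayspinner pin(d=1738-11-23)
← 1738-11-23
→ dayspinner pin(d=1976-11-01)
← 1976-11-01
→ reckoner amplify(x=-22)
← 0
→ dayspinner yearhop(n=-1)
← 1975-11-01
→ reckoner amplify(x=-14)
← 0
→ dayspinner mhop(n=-11)
← 1974-12-01
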